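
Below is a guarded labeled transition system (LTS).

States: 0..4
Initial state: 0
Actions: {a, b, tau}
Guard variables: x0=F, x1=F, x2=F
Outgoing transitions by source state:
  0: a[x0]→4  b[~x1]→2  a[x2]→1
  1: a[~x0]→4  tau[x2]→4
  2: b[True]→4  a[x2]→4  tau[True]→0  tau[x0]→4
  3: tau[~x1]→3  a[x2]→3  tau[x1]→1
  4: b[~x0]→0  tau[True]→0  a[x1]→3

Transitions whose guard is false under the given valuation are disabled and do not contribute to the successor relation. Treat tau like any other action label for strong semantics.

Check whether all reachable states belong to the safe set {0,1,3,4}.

Inv-set: {0,1,3,4}
R = {0,2,4}
  0: safe
  2: VIOLATES
  4: safe
reach 2 via b — violates

Answer: INVARIANT VIOLATED at state 2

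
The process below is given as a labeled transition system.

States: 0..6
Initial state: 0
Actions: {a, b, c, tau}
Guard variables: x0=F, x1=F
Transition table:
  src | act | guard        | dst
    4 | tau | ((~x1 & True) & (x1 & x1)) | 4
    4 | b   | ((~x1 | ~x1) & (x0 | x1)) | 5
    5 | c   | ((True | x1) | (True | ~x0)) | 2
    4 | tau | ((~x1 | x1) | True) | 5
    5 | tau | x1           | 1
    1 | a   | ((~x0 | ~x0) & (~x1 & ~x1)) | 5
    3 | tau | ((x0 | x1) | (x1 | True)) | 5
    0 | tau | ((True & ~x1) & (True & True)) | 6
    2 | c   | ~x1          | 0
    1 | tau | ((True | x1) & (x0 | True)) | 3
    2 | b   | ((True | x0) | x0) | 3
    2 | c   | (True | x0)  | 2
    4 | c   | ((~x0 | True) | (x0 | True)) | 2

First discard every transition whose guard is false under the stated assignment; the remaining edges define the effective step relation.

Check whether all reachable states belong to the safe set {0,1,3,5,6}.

Allowed set {0,1,3,5,6}
R = {0,6}
  0: ok
  6: ok

Answer: INVARIANT HOLDS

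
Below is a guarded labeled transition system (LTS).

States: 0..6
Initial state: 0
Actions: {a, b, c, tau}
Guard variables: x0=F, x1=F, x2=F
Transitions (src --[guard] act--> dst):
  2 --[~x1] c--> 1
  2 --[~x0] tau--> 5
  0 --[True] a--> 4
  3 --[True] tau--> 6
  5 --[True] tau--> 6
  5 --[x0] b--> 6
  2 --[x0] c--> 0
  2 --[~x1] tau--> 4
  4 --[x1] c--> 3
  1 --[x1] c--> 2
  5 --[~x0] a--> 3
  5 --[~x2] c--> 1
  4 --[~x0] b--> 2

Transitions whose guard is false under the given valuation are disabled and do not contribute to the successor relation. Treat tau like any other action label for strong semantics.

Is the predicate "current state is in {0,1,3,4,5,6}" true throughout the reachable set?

Answer: INVARIANT VIOLATED at state 2

Trace:
Allowed set {0,1,3,4,5,6}
Reachable = {0,1,2,3,4,5,6}
  0: ok
  1: ok
  2: ✗ unsafe
  3: ok
  4: ok
  5: ok
  6: ok
witness against invariant: a·b → 2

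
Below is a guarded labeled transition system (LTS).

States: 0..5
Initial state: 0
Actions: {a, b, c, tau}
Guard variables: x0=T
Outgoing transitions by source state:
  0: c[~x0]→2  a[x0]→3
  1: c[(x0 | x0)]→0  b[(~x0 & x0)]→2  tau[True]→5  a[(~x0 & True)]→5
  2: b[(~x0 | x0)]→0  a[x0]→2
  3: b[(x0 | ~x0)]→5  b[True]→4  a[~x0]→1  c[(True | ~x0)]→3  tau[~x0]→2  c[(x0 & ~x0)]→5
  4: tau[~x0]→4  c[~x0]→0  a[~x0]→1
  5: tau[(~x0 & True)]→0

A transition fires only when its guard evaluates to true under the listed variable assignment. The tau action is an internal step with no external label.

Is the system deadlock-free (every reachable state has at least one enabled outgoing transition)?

Answer: DEADLOCK at state 4

Trace:
Reach set: {0,3,4,5}
  0: a→3  [1 exit(s)]
  3: b→4  b→5  c→3  [3 exit(s)]
  4: ∅  [STUCK]
  5: ∅  [STUCK]
Path to 4: a·b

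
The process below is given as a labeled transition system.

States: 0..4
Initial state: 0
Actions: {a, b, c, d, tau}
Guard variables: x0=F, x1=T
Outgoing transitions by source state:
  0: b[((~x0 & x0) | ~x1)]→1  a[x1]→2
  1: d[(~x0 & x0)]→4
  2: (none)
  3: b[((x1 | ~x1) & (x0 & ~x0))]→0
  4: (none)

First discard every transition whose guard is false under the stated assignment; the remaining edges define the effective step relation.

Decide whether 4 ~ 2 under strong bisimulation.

Refine partition for ~:
  π0 = {{0,1,2,3,4}}
  π1 = {{0},{1,2,3,4}}
Fixed point at round 2; 2 class(es).
class of 4: {1,2,3,4}; class of 2: {1,2,3,4}

Answer: BISIMILAR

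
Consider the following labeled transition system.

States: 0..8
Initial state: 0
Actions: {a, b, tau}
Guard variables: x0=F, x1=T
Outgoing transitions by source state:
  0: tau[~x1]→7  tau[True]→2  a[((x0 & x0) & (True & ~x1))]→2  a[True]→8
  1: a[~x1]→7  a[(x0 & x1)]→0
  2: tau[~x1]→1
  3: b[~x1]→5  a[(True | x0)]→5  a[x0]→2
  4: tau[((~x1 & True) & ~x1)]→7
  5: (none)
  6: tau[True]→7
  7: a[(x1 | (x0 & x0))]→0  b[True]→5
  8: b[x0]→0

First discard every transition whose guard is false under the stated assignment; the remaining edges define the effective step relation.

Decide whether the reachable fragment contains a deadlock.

Answer: DEADLOCK at state 2

Trace:
Reach set: {0,2,8}
  0: a→8  tau→2  [2 out]
  2: ∅  [no exit]
  8: ∅  [no exit]
trace reaching 2: tau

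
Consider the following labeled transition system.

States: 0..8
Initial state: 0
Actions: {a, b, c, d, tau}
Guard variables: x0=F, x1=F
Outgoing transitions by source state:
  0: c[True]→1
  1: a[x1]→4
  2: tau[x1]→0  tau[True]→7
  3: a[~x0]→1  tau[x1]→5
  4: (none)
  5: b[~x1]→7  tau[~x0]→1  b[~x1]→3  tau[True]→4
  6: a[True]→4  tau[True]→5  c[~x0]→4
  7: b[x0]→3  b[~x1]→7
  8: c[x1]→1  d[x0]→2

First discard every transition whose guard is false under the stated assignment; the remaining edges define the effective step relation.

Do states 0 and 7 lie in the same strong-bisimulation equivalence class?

Refine partition for ~:
  π0 = {{0,1,2,3,4,5,6,7,8}}
  π1 = {{0},{1,4,8},{2},{3},{5},{6},{7}}
stable after 2 split(s): 7 block(s)
[0]={0}  [7]={7}

Answer: NOT BISIMILAR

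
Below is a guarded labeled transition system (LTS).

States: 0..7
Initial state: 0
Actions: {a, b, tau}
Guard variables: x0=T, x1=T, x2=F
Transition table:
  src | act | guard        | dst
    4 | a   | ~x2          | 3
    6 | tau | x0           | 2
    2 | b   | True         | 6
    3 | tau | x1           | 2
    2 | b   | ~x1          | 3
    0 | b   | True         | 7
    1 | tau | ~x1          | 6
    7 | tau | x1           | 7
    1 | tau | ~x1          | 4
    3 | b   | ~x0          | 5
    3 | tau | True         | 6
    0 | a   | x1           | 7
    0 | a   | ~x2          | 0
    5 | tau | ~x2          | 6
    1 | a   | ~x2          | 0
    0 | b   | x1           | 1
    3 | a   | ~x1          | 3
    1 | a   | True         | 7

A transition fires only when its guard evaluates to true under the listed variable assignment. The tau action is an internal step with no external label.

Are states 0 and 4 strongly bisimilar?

Compute ~ classes (split until stable):
  P[0] = {{0,1,2,3,4,5,6,7}}
  P[1] = {{0},{1,4},{2},{3,5,6,7}}
  P[2] = {{0},{1},{2},{3},{4},{5,7},{6}}
  P[3] = {{0},{1},{2},{3},{4},{5},{6},{7}}
8 equivalence class(es) (converged in 4)
0∈{0}, 4∈{4}

Answer: NOT BISIMILAR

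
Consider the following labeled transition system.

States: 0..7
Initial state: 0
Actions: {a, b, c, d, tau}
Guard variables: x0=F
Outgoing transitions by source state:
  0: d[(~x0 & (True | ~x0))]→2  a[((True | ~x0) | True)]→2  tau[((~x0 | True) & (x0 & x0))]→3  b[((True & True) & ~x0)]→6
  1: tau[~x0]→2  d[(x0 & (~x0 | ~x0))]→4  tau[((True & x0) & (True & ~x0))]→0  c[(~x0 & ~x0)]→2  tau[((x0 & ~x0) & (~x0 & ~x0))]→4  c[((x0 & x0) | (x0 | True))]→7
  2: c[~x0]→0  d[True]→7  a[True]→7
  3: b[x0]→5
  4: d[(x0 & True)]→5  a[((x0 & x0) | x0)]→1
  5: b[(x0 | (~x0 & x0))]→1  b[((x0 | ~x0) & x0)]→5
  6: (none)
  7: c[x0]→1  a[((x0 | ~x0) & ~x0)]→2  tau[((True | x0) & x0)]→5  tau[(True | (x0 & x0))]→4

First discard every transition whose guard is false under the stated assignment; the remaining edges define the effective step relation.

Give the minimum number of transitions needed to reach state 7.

Answer: 2

Analysis:
Layered search for 7:
  Layer 0: {0}
  Layer 1: {2,6}
  Layer 2: {7}
depth(7)=2, e.g. a·a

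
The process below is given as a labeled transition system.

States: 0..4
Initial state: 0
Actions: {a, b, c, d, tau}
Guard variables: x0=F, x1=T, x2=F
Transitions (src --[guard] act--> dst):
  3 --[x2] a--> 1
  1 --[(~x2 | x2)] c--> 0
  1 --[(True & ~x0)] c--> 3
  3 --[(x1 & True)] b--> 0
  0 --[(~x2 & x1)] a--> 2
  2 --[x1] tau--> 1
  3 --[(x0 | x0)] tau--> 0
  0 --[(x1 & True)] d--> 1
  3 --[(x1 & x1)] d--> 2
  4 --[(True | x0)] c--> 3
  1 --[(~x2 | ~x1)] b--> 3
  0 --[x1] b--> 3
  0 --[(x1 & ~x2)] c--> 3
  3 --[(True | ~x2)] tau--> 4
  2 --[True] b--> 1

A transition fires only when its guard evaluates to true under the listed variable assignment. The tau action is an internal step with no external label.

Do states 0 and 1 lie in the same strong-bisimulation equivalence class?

Answer: NOT BISIMILAR

Trace:
Bisimulation quotient by refinement:
  π0 = {{0,1,2,3,4}}
  π1 = {{0},{1},{2},{3},{4}}
stable after 2 split(s): 5 block(s)
class of 0: {0}; class of 1: {1}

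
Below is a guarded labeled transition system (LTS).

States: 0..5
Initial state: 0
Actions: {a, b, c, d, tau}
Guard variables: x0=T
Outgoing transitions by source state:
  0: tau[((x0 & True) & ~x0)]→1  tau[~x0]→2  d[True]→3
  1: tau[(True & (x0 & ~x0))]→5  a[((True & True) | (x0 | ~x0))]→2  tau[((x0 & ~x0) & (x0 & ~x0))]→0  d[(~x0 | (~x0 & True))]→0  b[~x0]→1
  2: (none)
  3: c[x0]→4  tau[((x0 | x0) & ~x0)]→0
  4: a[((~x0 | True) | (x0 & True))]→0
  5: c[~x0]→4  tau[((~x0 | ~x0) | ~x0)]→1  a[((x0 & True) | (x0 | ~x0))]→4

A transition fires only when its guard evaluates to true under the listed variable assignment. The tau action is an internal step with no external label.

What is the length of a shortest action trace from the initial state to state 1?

Layered search for 1:
  depth 0: {0}
  depth 1: {3}
  depth 2: {4}
1 never appears.

Answer: UNREACHABLE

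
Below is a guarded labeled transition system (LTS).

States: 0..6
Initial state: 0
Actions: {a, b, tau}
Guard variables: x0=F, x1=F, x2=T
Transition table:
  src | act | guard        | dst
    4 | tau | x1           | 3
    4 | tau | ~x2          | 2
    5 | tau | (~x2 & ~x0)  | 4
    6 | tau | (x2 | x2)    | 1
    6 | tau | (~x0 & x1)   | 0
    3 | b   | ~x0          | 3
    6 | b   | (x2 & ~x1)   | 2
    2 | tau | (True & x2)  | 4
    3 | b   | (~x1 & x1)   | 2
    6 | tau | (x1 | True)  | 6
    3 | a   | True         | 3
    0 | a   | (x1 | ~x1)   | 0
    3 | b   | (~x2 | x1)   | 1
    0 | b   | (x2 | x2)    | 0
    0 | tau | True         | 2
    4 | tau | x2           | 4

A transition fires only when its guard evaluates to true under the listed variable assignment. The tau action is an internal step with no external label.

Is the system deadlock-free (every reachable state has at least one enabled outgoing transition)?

Answer: DEADLOCK-FREE

Working:
R = {0,2,4}
  0: a→0  b→0  tau→2  [3 exit(s)]
  2: tau→4  [1 exit(s)]
  4: tau→4  [1 exit(s)]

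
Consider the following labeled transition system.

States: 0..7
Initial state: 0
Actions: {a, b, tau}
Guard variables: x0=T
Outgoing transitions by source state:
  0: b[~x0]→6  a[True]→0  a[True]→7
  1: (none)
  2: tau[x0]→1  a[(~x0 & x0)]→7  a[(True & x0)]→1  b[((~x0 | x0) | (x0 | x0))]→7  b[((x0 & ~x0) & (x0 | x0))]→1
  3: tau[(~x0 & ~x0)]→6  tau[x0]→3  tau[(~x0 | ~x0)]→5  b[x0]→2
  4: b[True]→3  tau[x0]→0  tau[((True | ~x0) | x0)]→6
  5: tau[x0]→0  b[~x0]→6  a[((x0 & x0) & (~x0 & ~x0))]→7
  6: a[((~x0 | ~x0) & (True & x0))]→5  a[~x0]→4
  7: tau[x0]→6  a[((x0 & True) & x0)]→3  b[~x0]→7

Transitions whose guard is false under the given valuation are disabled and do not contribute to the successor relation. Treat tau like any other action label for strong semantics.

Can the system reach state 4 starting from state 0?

Answer: UNREACHABLE

Trace:
After dropping false guards: 13 live edges.
Layer 0: {0}
Layer 1: {7}  total {0,7}
Layer 2: {3,6}  total {0,3,6,7}
Layer 3: {2}  total {0,2,3,6,7}
Layer 4: {1}  total {0,1,2,3,6,7}
Reach set: {0,1,2,3,6,7}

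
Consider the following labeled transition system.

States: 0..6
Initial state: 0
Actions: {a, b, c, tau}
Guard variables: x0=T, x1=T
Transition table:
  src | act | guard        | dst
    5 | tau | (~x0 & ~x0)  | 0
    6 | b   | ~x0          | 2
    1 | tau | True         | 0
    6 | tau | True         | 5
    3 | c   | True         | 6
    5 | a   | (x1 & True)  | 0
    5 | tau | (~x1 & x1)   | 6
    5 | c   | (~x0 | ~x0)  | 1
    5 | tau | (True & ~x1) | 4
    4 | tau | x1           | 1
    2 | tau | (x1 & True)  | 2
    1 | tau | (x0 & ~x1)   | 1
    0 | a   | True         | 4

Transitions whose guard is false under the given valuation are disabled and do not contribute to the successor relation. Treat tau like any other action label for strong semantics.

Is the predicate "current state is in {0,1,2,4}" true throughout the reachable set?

Allowed set {0,1,2,4}
R = {0,1,4}
  0: safe
  1: safe
  4: safe

Answer: INVARIANT HOLDS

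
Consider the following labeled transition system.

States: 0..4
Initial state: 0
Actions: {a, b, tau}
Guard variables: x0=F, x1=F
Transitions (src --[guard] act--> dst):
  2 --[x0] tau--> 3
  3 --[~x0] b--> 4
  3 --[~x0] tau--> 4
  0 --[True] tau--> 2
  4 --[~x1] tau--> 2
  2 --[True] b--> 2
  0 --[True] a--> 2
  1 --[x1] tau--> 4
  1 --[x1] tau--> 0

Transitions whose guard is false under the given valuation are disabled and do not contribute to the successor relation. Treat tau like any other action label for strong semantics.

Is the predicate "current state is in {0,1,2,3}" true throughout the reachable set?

Inv-set: {0,1,2,3}
Reach set: {0,2}
  0: ✓
  2: ✓

Answer: INVARIANT HOLDS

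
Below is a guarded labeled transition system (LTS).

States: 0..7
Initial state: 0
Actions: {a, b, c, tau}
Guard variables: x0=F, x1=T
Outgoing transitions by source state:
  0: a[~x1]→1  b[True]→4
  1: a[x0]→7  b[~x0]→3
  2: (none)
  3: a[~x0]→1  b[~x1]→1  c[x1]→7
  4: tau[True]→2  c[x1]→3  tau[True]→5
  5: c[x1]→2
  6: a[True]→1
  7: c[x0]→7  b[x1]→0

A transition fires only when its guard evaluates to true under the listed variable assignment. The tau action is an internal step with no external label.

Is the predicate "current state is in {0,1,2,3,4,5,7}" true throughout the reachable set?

Safe = {0,1,2,3,4,5,7}
Reach set: {0,1,2,3,4,5,7}
  0: ok
  1: ok
  2: ok
  3: ok
  4: ok
  5: ok
  7: ok

Answer: INVARIANT HOLDS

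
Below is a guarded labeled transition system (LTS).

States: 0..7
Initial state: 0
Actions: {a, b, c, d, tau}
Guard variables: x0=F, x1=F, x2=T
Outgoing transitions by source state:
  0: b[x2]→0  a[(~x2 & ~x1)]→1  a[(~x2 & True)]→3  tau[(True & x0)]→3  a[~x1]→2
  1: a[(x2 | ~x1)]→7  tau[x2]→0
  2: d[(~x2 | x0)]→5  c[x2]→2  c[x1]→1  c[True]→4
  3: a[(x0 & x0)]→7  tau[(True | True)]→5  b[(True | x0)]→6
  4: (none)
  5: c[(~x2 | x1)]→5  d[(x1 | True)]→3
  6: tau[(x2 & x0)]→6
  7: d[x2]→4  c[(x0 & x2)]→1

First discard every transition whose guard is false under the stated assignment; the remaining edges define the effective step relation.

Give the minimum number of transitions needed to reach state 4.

Answer: 2

Trace:
BFS to 4:
  L0 = {0}
  L1 = {2}
  L2 = {4}
4 enters at depth 2; path a·c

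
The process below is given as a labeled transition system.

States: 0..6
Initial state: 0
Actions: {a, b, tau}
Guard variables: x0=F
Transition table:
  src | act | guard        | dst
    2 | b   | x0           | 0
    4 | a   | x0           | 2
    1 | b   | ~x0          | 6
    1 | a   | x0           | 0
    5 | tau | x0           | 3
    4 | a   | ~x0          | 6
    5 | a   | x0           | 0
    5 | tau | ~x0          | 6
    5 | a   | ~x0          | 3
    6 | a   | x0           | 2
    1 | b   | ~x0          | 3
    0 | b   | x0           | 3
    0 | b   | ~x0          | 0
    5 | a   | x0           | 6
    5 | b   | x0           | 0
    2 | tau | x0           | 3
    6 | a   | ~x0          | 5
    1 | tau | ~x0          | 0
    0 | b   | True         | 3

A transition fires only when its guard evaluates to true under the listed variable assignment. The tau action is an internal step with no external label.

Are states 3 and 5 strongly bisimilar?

Answer: NOT BISIMILAR

Trace:
Refine partition for ~:
  π0 = {{0,1,2,3,4,5,6}}
  π1 = {{0},{1},{2,3},{4,6},{5}}
  π2 = {{0},{1},{2,3},{4},{5},{6}}
stable after 3 split(s): 6 block(s)
class of 3: {2,3}; class of 5: {5}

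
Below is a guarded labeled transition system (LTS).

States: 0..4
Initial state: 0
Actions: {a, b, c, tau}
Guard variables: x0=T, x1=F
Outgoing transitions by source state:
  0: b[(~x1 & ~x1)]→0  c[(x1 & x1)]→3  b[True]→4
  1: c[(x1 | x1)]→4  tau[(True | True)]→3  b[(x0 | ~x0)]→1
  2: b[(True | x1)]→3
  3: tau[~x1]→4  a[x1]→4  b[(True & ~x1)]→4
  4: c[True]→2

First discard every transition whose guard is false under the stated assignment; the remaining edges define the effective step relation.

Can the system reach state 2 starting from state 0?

Answer: REACHABLE

Working:
Guard filter leaves 8 enabled edge(s).
L0 = {0}
L1 = {4}  cumulative {0,4}
L2 = {2}  cumulative {0,2,4}
L3 = {3}  cumulative {0,2,3,4}
Reachable = {0,2,3,4}
witness 2: b·c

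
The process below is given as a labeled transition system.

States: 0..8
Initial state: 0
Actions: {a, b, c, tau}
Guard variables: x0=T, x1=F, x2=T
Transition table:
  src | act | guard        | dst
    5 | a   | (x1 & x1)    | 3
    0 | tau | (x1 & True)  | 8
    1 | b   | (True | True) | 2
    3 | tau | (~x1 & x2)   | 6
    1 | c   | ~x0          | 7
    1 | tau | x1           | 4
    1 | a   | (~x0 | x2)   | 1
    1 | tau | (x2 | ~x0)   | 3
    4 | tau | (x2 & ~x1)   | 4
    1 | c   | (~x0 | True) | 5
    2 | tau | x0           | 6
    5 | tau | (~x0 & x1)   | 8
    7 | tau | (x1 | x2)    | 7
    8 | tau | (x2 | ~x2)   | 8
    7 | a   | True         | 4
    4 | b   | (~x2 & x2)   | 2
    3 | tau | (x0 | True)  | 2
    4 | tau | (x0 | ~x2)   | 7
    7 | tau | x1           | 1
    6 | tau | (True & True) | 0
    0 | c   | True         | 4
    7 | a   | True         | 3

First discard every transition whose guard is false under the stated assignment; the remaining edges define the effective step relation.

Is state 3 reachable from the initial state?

After dropping false guards: 15 live edges.
Layer 0: {0}
Layer 1: {4}  cumulative {0,4}
Layer 2: {7}  cumulative {0,4,7}
Layer 3: {3}  cumulative {0,3,4,7}
Layer 4: {2,6}  cumulative {0,2,3,4,6,7}
R = {0,2,3,4,6,7}
trace reaching 3: c·tau·a

Answer: REACHABLE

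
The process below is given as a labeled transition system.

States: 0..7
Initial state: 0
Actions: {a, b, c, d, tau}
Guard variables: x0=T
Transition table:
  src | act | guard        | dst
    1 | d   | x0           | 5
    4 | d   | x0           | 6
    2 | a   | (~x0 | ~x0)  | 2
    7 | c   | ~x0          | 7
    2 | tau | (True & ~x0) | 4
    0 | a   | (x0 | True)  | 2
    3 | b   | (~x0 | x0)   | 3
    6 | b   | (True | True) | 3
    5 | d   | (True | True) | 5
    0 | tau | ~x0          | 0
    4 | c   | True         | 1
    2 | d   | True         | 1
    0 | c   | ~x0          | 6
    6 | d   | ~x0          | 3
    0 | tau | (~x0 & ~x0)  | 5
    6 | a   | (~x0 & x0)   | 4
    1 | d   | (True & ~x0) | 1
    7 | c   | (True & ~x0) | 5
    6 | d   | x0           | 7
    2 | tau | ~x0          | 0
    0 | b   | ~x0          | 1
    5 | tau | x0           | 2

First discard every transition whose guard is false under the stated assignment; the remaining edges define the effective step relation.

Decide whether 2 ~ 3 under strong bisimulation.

Bisimulation quotient by refinement:
  π0 = {{0,1,2,3,4,5,6,7}}
  π1 = {{0},{1,2},{3},{4},{5},{6},{7}}
  π2 = {{0},{1},{2},{3},{4},{5},{6},{7}}
Fixed point at round 3; 8 class(es).
class of 2: {2}; class of 3: {3}

Answer: NOT BISIMILAR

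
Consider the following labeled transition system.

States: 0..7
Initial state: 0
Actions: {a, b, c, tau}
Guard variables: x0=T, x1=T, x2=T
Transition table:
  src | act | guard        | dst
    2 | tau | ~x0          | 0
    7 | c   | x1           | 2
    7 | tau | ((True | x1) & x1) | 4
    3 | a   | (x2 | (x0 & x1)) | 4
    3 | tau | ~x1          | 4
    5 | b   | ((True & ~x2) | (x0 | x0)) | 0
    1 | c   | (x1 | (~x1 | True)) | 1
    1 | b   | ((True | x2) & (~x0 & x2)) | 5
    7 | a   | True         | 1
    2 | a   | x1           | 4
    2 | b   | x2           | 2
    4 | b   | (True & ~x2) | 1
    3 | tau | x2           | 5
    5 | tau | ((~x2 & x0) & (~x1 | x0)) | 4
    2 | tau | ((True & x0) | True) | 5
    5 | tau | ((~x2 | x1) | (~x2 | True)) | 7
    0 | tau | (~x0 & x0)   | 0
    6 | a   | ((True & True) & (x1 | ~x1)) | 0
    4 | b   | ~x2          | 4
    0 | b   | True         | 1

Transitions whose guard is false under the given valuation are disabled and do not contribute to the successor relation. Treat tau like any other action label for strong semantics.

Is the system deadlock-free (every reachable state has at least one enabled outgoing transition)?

Answer: DEADLOCK-FREE

Analysis:
Reachable = {0,1}
  0: b→1  [1 out]
  1: c→1  [1 out]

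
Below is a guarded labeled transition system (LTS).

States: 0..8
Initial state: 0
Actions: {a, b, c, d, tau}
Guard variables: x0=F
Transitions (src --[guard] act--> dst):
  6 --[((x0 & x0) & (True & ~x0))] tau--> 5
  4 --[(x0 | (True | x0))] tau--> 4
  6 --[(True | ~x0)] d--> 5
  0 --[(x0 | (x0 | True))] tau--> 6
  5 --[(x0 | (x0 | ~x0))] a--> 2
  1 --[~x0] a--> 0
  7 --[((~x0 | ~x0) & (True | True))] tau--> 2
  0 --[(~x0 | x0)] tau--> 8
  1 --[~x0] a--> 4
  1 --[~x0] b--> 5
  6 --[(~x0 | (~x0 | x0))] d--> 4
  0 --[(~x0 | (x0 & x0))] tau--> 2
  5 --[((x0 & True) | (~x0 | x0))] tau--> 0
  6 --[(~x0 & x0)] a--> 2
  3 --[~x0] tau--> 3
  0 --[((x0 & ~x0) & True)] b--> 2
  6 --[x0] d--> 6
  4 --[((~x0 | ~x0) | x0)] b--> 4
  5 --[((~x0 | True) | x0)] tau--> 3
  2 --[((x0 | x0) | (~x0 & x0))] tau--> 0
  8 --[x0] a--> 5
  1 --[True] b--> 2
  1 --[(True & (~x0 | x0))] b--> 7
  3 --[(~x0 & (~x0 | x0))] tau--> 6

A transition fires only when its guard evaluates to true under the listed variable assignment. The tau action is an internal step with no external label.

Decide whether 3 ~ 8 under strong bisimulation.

Bisimulation quotient by refinement:
  round 0: {{0,1,2,3,4,5,6,7,8}}
  round 1: {{0,3,7},{1},{2,8},{4},{5},{6}}
  round 2: {{0},{1},{2,8},{3},{4},{5},{6},{7}}
Fixed point at round 3; 8 class(es).
3∈{3}, 8∈{2,8}

Answer: NOT BISIMILAR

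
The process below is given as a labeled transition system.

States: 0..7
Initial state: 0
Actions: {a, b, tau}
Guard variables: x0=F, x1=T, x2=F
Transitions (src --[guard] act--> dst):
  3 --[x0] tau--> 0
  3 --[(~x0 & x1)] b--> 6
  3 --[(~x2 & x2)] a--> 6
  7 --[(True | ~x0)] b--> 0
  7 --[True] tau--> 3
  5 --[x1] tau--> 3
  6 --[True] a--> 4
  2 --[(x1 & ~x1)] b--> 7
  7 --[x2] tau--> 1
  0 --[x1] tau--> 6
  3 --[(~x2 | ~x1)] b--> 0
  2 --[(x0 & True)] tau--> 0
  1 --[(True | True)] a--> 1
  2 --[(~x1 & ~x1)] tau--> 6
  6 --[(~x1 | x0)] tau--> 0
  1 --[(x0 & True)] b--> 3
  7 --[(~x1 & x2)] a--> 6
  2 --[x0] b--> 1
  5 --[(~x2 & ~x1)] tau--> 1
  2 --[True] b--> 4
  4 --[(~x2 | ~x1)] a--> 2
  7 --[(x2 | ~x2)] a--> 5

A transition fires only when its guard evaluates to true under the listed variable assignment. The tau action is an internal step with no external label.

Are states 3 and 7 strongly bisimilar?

Answer: NOT BISIMILAR

Working:
Refine partition for ~:
  round 0: {{0,1,2,3,4,5,6,7}}
  round 1: {{0,5},{1,4,6},{2,3},{7}}
  round 2: {{0},{1,6},{2},{3},{4},{5},{7}}
  round 3: {{0},{1},{2},{3},{4},{5},{6},{7}}
Fixed point at round 4; 8 class(es).
class of 3: {3}; class of 7: {7}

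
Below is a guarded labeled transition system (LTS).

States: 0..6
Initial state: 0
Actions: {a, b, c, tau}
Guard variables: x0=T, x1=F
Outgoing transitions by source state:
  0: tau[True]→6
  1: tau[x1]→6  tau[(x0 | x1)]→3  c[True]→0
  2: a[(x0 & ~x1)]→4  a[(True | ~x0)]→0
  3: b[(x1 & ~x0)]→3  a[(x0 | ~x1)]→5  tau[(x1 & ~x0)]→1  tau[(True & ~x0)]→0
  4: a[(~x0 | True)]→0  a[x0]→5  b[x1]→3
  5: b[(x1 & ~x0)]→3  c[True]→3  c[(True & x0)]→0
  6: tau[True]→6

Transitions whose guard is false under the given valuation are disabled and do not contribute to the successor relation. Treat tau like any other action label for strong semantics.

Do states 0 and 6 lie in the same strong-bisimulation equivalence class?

Bisimulation quotient by refinement:
  P[0] = {{0,1,2,3,4,5,6}}
  P[1] = {{0,6},{1},{2,3,4},{5}}
  P[2] = {{0,6},{1},{2},{3},{4},{5}}
stable after 3 split(s): 6 block(s)
[0]={0,6}  [6]={0,6}

Answer: BISIMILAR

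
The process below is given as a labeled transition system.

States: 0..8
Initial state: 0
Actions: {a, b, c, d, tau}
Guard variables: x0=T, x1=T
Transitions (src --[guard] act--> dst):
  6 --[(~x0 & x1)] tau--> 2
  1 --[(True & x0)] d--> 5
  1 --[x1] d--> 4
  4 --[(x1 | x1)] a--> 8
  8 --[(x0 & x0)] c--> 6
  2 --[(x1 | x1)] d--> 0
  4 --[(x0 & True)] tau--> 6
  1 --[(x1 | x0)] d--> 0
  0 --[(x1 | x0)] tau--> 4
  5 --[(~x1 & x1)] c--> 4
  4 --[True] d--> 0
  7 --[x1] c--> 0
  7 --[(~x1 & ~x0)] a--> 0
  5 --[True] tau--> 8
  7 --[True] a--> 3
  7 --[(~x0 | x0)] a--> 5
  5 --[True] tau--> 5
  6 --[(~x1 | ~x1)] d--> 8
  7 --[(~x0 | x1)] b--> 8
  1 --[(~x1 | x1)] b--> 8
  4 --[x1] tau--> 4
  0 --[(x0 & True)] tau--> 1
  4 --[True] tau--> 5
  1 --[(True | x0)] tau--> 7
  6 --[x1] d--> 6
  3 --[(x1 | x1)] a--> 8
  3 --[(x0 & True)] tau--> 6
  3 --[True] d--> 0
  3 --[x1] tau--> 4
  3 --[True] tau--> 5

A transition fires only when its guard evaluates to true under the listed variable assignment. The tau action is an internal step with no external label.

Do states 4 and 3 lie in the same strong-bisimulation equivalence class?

Bisimulation quotient by refinement:
  π0 = {{0,1,2,3,4,5,6,7,8}}
  π1 = {{0,5},{1},{2,6},{3,4},{7},{8}}
  π2 = {{0},{1},{2},{3,4},{5},{6},{7},{8}}
8 equivalence class(es) (converged in 3)
class of 4: {3,4}; class of 3: {3,4}

Answer: BISIMILAR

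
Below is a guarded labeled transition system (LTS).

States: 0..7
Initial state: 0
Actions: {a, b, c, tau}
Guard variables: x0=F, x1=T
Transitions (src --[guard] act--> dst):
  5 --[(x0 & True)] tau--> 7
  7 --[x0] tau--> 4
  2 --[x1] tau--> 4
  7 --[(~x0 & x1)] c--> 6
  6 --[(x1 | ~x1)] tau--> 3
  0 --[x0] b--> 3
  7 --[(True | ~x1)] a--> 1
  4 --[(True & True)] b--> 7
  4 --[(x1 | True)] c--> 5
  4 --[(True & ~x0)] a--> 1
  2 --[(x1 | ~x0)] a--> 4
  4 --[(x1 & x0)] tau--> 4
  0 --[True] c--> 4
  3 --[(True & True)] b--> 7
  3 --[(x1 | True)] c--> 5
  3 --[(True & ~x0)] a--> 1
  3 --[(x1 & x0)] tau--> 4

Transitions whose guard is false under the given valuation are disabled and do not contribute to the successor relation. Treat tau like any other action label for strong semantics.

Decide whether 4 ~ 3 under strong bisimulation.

Refine partition for ~:
  P[0] = {{0,1,2,3,4,5,6,7}}
  P[1] = {{0},{1,5},{2},{3,4},{6},{7}}
Fixed point at round 2; 6 class(es).
class of 4: {3,4}; class of 3: {3,4}

Answer: BISIMILAR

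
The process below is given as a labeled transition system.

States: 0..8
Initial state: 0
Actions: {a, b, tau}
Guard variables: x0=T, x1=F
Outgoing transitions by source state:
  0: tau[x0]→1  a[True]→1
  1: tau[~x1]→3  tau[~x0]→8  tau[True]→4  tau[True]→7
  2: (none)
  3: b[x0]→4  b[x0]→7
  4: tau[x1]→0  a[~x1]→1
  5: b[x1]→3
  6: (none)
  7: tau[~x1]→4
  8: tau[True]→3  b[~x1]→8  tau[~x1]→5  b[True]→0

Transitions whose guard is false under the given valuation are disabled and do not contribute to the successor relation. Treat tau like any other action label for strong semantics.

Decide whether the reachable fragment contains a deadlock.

R = {0,1,3,4,7}
  0: a→1  tau→1  [2 out]
  1: tau→3  tau→4  tau→7  [3 out]
  3: b→4  b→7  [2 out]
  4: a→1  [1 out]
  7: tau→4  [1 out]

Answer: DEADLOCK-FREE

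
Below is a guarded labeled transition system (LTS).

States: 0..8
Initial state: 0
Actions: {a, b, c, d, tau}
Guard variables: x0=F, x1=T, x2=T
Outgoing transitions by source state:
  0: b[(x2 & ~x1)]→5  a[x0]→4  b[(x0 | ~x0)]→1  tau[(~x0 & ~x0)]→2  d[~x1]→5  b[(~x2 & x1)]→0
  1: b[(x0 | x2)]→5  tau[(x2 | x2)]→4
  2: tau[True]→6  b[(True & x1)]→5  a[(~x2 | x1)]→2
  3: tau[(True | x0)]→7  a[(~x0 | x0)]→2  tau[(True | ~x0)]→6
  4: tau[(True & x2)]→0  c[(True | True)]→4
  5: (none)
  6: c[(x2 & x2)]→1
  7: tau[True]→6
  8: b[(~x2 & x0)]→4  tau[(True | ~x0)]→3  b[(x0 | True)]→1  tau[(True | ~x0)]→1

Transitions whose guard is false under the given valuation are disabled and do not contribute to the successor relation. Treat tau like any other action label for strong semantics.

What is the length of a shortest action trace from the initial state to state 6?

Layered search for 6:
  Layer 0: {0}
  Layer 1: {1,2}
  Layer 2: {4,5,6}
depth(6)=2, e.g. tau·tau

Answer: 2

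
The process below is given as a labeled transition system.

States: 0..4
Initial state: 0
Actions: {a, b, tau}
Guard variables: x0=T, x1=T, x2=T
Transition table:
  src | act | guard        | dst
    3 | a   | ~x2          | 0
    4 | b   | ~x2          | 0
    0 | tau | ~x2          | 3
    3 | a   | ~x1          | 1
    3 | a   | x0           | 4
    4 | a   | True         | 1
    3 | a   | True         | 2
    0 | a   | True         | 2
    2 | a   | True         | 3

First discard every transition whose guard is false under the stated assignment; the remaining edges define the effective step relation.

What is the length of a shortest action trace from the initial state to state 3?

Breadth-first toward 3:
  L0 = {0}
  L1 = {2}
  L2 = {3}
first hit 3 at d=2 via a·a

Answer: 2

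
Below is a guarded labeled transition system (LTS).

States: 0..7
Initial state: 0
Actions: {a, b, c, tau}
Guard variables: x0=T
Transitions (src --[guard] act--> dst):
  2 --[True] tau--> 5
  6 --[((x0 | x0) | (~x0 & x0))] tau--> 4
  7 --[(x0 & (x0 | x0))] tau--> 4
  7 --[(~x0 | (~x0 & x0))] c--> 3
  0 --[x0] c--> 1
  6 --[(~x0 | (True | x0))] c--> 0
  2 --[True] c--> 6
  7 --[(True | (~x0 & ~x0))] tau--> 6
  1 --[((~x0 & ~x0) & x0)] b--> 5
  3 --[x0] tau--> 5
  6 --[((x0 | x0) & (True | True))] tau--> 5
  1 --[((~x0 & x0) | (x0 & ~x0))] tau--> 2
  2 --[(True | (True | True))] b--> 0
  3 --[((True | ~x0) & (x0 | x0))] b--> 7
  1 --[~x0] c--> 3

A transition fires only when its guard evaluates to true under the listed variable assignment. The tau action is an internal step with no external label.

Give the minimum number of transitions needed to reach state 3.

Breadth-first toward 3:
  L0 = {0}
  L1 = {1}
3 never appears.

Answer: UNREACHABLE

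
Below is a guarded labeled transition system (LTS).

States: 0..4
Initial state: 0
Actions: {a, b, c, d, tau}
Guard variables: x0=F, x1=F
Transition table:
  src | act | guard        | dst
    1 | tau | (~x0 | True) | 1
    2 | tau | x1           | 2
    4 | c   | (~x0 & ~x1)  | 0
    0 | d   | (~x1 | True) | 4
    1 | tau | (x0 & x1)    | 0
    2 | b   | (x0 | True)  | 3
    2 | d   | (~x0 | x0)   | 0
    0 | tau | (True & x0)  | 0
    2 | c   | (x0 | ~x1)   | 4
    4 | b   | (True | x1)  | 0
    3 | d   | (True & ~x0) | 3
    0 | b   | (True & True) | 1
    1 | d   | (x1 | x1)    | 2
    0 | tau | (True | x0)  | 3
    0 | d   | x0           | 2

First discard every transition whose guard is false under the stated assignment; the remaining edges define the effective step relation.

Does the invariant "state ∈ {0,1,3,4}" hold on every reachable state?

Allowed set {0,1,3,4}
Reachable = {0,1,3,4}
  0: ok
  1: ok
  3: ok
  4: ok

Answer: INVARIANT HOLDS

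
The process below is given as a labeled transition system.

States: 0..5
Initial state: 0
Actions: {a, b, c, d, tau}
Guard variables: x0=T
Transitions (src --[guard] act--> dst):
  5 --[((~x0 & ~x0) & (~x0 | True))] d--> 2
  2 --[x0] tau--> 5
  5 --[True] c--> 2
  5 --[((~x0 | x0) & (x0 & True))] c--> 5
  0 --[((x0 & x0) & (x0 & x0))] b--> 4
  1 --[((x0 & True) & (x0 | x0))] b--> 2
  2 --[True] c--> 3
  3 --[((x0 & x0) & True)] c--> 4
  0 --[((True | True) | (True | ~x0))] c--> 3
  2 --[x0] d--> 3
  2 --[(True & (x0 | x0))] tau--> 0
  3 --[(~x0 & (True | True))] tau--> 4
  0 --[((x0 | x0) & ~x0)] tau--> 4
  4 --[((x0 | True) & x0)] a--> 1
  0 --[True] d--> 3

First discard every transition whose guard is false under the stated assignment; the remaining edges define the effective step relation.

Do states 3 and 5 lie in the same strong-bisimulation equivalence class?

Bisimulation quotient by refinement:
  P[0] = {{0,1,2,3,4,5}}
  P[1] = {{0},{1},{2},{3,5},{4}}
  P[2] = {{0},{1},{2},{3},{4},{5}}
6 equivalence class(es) (converged in 3)
3∈{3}, 5∈{5}

Answer: NOT BISIMILAR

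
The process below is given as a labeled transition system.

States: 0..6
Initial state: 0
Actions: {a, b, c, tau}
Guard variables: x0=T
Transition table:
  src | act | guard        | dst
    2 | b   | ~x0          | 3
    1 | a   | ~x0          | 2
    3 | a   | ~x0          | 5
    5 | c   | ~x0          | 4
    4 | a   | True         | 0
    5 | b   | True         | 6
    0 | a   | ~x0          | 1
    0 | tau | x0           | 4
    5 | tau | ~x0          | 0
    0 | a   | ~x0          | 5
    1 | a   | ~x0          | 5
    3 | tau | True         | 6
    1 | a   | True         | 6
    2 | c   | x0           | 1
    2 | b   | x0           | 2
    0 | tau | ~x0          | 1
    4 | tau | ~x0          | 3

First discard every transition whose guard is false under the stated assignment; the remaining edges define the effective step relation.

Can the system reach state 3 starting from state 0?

Answer: UNREACHABLE

Analysis:
7 transition(s) survive guard evaluation.
L0 = {0}
L1 = {4}  cumulative {0,4}
Reachable = {0,4}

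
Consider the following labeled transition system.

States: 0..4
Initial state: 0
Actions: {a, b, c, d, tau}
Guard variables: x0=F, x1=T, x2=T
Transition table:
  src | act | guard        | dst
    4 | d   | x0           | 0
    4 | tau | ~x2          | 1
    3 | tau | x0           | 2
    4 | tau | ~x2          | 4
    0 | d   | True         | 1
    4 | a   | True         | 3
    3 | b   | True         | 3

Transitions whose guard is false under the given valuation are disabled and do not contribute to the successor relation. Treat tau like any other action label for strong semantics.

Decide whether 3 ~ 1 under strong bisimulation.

Answer: NOT BISIMILAR

Trace:
Refine partition for ~:
  P[0] = {{0,1,2,3,4}}
  P[1] = {{0},{1,2},{3},{4}}
Fixed point at round 2; 4 class(es).
3∈{3}, 1∈{1,2}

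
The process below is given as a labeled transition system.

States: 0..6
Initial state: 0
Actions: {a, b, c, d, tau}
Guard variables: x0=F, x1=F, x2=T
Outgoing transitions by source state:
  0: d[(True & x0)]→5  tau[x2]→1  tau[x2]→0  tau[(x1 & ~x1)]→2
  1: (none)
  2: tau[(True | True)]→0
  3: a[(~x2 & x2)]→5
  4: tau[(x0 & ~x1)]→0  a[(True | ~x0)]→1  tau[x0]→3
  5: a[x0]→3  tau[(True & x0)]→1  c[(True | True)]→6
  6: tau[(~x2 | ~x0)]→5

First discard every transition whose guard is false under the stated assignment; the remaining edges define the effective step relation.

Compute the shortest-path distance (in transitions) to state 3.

Answer: UNREACHABLE

Trace:
Breadth-first toward 3:
  depth 0: {0}
  depth 1: {1}
3 never appears.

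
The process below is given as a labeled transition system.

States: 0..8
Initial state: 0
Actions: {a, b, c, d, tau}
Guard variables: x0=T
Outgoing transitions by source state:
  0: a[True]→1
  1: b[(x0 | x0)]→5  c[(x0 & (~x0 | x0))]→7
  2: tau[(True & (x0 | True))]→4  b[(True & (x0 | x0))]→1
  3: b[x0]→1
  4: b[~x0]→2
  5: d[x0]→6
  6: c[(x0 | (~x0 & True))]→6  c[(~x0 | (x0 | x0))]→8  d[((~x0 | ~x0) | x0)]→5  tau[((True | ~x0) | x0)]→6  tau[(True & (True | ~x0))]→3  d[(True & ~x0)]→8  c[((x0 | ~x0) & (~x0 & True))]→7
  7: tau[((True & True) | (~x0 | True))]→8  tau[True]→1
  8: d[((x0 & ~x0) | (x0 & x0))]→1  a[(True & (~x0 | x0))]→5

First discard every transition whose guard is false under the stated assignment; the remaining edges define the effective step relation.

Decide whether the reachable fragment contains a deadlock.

Answer: DEADLOCK-FREE

Analysis:
R = {0,1,3,5,6,7,8}
  0: a→1  [deg 1]
  1: b→5  c→7  [deg 2]
  3: b→1  [deg 1]
  5: d→6  [deg 1]
  6: c→6  c→8  d→5  tau→3  tau→6  [deg 5]
  7: tau→1  tau→8  [deg 2]
  8: a→5  d→1  [deg 2]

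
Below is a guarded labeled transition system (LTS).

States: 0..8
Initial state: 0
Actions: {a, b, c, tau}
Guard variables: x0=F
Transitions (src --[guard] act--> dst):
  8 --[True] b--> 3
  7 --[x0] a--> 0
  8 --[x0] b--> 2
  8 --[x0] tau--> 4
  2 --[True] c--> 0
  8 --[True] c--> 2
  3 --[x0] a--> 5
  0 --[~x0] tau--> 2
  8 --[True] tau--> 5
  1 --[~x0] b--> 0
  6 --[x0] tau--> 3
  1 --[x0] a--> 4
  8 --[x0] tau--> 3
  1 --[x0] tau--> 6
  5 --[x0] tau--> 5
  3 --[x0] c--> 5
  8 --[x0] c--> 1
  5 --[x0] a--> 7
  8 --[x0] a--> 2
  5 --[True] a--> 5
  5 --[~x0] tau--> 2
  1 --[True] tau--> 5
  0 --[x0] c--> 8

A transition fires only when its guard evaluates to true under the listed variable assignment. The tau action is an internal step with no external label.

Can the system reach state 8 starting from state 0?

9 transition(s) survive guard evaluation.
L0 = {0}
L1 = {2}  total {0,2}
Reach set: {0,2}

Answer: UNREACHABLE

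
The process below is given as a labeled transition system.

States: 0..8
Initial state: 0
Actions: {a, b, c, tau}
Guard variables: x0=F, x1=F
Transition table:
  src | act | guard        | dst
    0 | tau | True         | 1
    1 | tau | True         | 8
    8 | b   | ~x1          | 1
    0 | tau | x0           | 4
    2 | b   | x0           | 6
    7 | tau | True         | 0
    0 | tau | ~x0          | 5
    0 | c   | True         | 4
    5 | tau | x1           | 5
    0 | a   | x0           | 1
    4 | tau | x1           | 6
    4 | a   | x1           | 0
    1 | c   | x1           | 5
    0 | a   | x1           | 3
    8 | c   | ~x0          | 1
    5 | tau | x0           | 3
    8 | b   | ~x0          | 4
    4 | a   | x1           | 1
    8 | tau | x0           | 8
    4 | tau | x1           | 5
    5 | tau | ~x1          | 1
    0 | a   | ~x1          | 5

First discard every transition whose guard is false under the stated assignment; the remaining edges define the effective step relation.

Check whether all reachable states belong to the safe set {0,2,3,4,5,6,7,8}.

Safe = {0,2,3,4,5,6,7,8}
Reachable = {0,1,4,5,8}
  0: safe
  1: VIOLATES
  4: safe
  5: safe
  8: safe
counterexample path to 1: tau

Answer: INVARIANT VIOLATED at state 1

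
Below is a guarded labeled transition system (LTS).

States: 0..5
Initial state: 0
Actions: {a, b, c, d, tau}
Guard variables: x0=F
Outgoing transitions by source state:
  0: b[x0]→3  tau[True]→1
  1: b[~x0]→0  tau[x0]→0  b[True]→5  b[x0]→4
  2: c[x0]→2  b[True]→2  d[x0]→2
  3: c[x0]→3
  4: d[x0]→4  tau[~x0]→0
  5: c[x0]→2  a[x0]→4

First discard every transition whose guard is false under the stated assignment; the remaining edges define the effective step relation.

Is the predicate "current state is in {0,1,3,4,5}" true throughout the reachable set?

Answer: INVARIANT HOLDS

Analysis:
Safe = {0,1,3,4,5}
Reach set: {0,1,5}
  0: safe
  1: safe
  5: safe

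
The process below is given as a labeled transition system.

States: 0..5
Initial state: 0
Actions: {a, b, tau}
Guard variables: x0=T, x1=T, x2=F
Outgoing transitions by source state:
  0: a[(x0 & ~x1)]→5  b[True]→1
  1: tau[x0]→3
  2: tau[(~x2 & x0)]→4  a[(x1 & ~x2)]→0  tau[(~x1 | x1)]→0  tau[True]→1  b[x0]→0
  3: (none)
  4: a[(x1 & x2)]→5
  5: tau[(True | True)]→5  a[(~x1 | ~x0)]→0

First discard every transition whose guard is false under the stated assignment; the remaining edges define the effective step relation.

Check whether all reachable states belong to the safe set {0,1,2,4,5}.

Answer: INVARIANT VIOLATED at state 3

Trace:
Allowed set {0,1,2,4,5}
Reach set: {0,1,3}
  0: safe
  1: safe
  3: VIOLATES
witness against invariant: b·tau → 3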